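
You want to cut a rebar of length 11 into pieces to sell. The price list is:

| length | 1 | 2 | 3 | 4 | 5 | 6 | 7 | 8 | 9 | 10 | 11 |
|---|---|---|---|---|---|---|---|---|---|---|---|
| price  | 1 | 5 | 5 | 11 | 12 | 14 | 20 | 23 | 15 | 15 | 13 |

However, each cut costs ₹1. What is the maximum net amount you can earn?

30

Consider every possible first cut. v[k] is the best of p[i]+v[k−i] over all sellable i≤k, charging 1 whenever i<k.
v[1] = 1
v[2] = 5
v[3] = 5  (first piece 1, then v[2]=5)
v[4] = 11
v[5] = 12
v[6] = 15  (first piece 2, then v[4]=11)
v[7] = 20
v[8] = 23
v[9] = 24  (first piece 2, then v[7]=20)
v[10] = 27  (first piece 2, then v[8]=23)
v[11] = 30  (first piece 4, then v[7]=20)
One optimal plan: pieces 7 + 4 (1 cut) → ₹31 − ₹1 = ₹30.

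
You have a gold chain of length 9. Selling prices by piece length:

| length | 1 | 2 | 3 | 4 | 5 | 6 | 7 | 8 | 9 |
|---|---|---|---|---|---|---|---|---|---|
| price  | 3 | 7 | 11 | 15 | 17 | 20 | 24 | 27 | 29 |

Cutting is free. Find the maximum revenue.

33

Let best[k] be the best obtainable value from length k. For each k, try every first piece i and keep the best of price[i] + best[k−i].
best[1] = 3
best[2] = 7
best[3] = 11
best[4] = 15
best[5] = 18  (first piece 1, then best[4]=15)
best[6] = 22  (first piece 2, then best[4]=15)
best[7] = 26  (first piece 3, then best[4]=15)
best[8] = 30  (first piece 4, then best[4]=15)
best[9] = 33  (first piece 1, then best[8]=30)
One optimal cutting: 4 + 4 + 1 → $15 + $15 + $3 = $33.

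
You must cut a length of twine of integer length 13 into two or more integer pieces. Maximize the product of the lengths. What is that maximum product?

Define m[k] = max over 1≤i<k of i · max(k−i, m[k−i]); the inner max lets the remainder stay uncut if that's better.
m[2] = 1·max(1,0) = 1·1 = 1
m[3] = max(1·2, 2·1) = 2
m[4] = max(1·3, 2·2, 3·1) = 4
m[5] = max(1·4, 2·3, 3·2, 4·1) = 6
m[6] = max(1·6, 2·4, 3·3, 4·2, 5·1) = 9
m[7] = max(1·9, 2·6, 3·4, 4·3, 5·2, 6·1) = 12
m[8] = max(1·12, 2·9, 3·6, …, 6·2, 7·1) = 18
m[9] = max(1·18, 2·12, 3·9, …, 7·2, 8·1) = 27
m[10] = max(1·27, 2·18, 3·12, …, 8·2, 9·1) = 36
m[11] = max(1·36, 2·27, 3·18, …, 9·2, 10·1) = 54
m[12] = max(1·54, 2·36, 3·27, …, 10·2, 11·1) = 81
m[13] = max(1·81, 2·54, 3·36, …, 11·2, 12·1) = 108
One optimal split: 3 + 3 + 3 + 2 + 2; product 3·3·3·2·2 = 108.

108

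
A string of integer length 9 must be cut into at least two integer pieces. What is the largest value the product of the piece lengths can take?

Define P[k] = max over 1≤i<k of i · max(k−i, P[k−i]); the inner max lets the remainder stay uncut if that's better.
P[2] = 1×max(1,0) = 1×1 = 1
P[3] = 1×max(2,1) = 1×2 = 2
P[4] = 2×max(2,1) = 2×2 = 4
P[5] = 2×max(3,2) = 2×3 = 6
P[6] = 3×max(3,2) = 3×3 = 9
P[7] = 2×max(5,6) = 2×6 = 12
P[8] = 2×max(6,9) = 2×9 = 18
P[9] = 3×max(6,9) = 3×9 = 27
One optimal split: 3 + 3 + 3; product 3×3×3 = 27.

27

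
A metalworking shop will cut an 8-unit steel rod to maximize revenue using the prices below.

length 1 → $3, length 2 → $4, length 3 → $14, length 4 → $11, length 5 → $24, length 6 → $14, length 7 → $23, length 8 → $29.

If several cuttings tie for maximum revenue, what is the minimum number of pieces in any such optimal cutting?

Consider every possible first cut. r[k] is the best of p[i]+r[k−i] over all sellable i≤k.
r[1] = 3
r[2] = max(3+3, 4+0) = 6
r[3] = max(3+6, 4+3, 14+0) = 14
r[4] = max(3+14, 4+6, 14+3, 11+0) = 17
r[5] = max(3+17, 4+14, 14+6, 11+3, 24+0) = 24
r[6] = max(3+24, 4+17, 14+14, 11+6, 24+3, 14+0) = 28
r[7] = max(3+28, 4+24, 14+17, …, 14+3, 23+0) = 31
r[8] = max(3+31, 4+28, 14+24, …, 23+3, 29+0) = 38
Maximum revenue is $38.
Now minimize piece count subject to staying optimal: for each k, pieces[k] = 1 + min over i with p[i]+r[k−i]=r[k] of pieces[k−i].
pieces[5] = 1
pieces[6] = 2
pieces[7] = 3
pieces[8] = 2

2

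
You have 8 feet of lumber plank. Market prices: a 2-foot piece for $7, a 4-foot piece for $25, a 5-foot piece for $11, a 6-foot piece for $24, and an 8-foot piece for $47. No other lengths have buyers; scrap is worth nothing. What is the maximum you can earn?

50

Consider every possible first cut. best[k] is the best of p[i]+best[k−i] over all sellable i≤k.
best[1] = 0
best[2] = 7
best[3] = 7
best[4] = max(7+7, 25+0) = 25
best[5] = max(7+7, 25+0, 11+0) = 25
best[6] = max(7+25, 25+7, 11+0, 24+0) = 32
best[7] = max(7+25, 25+7, 11+7, 24+0) = 32
best[8] = max(7+32, 25+25, 11+7, 24+7, 47+0) = 50
One optimal cutting: 4 + 4 → $50.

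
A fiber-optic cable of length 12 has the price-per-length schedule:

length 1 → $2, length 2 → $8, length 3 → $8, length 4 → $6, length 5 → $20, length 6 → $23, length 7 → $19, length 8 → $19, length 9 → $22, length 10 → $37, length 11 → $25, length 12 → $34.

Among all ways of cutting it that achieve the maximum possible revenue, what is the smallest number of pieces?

3

Consider every possible first cut. r[k] is the best of p[i]+r[k−i] over all sellable i≤k.
r[1] = 2
r[2] = 8
r[3] = 10  (first piece 1, then r[2]=8)
r[4] = 16  (first piece 2, then r[2]=8)
r[5] = 20
r[6] = 24  (first piece 2, then r[4]=16)
r[7] = 28  (first piece 2, then r[5]=20)
r[8] = 32  (first piece 2, then r[6]=24)
r[9] = 36  (first piece 2, then r[7]=28)
r[10] = 40  (first piece 2, then r[8]=32)
r[11] = 44  (first piece 2, then r[9]=36)
r[12] = 48  (first piece 2, then r[10]=40)
Maximum revenue is $48.
Now minimize piece count subject to staying optimal: for each k, pieces[k] = 1 + min over i with p[i]+r[k−i]=r[k] of pieces[k−i].
pieces[9] = 3
pieces[10] = 2
pieces[11] = 4
pieces[12] = 3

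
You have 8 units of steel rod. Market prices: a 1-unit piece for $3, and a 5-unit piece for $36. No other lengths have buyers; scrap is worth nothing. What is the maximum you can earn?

Let r[k] be the best obtainable value from length k. For each k, try every first piece i and keep the best of price[i] + r[k−i].
r[1] = 3
r[2] = 6  (first piece 1, then r[1]=3)
r[3] = 9  (first piece 1, then r[2]=6)
r[4] = 12  (first piece 1, then r[3]=9)
r[5] = max(3+12, 36+0) = 36
r[6] = max(3+36, 36+3) = 39
r[7] = max(3+39, 36+6) = 42
r[8] = max(3+42, 36+9) = 45
One optimal cutting: 5 + 1 + 1 + 1 → $45.

45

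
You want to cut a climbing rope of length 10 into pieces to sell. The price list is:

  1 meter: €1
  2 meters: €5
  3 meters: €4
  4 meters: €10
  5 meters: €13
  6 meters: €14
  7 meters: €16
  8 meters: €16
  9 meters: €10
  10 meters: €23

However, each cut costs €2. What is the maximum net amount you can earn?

Let net[k] be the best obtainable value from length k. For each k, try every first piece i and keep the best of price[i] + net[k−i] minus the 2 cut fee when i<k.
net[1] = 1
net[2] = max(1+1-2, 5+0) = 5
net[3] = max(1+5-2, 5+1-2, 4+0) = 4
net[4] = max(1+4-2, 5+5-2, 4+1-2, 10+0) = 10
net[5] = max(1+10-2, 5+4-2, 4+5-2, 10+1-2, 13+0) = 13
net[6] = max(1+13-2, 5+10-2, 4+4-2, 10+5-2, 13+1-2, 14+0) = 14
net[7] = max(1+14-2, 5+13-2, 4+10-2, …, 14+1-2, 16+0) = 16
net[8] = max(1+16-2, 5+14-2, 4+13-2, …, 16+1-2, 16+0) = 18
net[9] = max(1+18-2, 5+16-2, 4+14-2, …, 16+1-2, 10+0) = 21
net[10] = max(1+21-2, 5+18-2, 4+16-2, …, 10+1-2, 23+0) = 24
One optimal plan: pieces 5 + 5 (1 cut) → €26 − €2 = €24.

24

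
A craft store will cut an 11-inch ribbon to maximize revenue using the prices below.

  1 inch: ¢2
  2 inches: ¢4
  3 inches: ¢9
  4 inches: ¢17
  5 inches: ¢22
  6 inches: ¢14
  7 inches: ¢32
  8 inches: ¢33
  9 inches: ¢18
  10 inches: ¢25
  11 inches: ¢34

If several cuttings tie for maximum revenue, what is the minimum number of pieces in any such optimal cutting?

2

Let r[k] be the best obtainable value from length k. For each k, try every first piece i and keep the best of price[i] + r[k−i].
r[1] = 2
r[2] = 4  (first piece 1, then r[1]=2)
r[3] = 9
r[4] = 17
r[5] = 22
r[6] = 24  (first piece 1, then r[5]=22)
r[7] = 32
r[8] = 34  (first piece 1, then r[7]=32)
r[9] = 39  (first piece 4, then r[5]=22)
r[10] = 44  (first piece 5, then r[5]=22)
r[11] = 49  (first piece 4, then r[7]=32)
Maximum revenue is ¢49.
Now minimize piece count subject to staying optimal: for each k, pieces[k] = 1 + min over i with p[i]+r[k−i]=r[k] of pieces[k−i].
pieces[8] = 2
pieces[9] = 2
pieces[10] = 2
pieces[11] = 2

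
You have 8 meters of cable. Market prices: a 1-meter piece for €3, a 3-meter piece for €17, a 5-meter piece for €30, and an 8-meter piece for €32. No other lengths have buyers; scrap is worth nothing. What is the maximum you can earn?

Consider every possible first cut. f[k] is the best of p[i]+f[k−i] over all sellable i≤k.
f[1] = 3
f[2] = 6  (first piece 1, then f[1]=3)
f[3] = 17
f[4] = 20  (first piece 1, then f[3]=17)
f[5] = 30
f[6] = 34  (first piece 3, then f[3]=17)
f[7] = 37  (first piece 1, then f[6]=34)
f[8] = 47  (first piece 3, then f[5]=30)
One optimal cutting: 5 + 3 → €47.

47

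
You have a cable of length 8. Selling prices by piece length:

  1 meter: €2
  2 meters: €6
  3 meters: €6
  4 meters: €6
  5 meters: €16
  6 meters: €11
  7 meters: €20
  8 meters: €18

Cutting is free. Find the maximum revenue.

24

Build v[k] bottom-up: v[k] = max over allowed piece i of (p[i] + v[k−i]).
v[1] = 2
v[2] = max(2+2, 6+0) = 6
v[3] = max(2+6, 6+2, 6+0) = 8
v[4] = max(2+8, 6+6, 6+2, 6+0) = 12
v[5] = max(2+12, 6+8, 6+6, 6+2, 16+0) = 16
v[6] = max(2+16, 6+12, 6+8, 6+6, 16+2, 11+0) = 18
v[7] = max(2+18, 6+16, 6+12, …, 11+2, 20+0) = 22
v[8] = max(2+22, 6+18, 6+16, …, 20+2, 18+0) = 24
One optimal cutting: 5 + 2 + 1 → €16 + €6 + €2 = €24.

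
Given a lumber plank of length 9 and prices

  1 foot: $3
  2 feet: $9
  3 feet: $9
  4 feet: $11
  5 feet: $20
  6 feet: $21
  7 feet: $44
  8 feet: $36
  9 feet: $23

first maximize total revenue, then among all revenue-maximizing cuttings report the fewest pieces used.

Consider every possible first cut. r[k] is the best of p[i]+r[k−i] over all sellable i≤k.
r[1] = 3
r[2] = 9
r[3] = 12  (first piece 1, then r[2]=9)
r[4] = 18  (first piece 2, then r[2]=9)
r[5] = 21  (first piece 1, then r[4]=18)
r[6] = 27  (first piece 2, then r[4]=18)
r[7] = 44
r[8] = 47  (first piece 1, then r[7]=44)
r[9] = 53  (first piece 2, then r[7]=44)
Maximum revenue is $53.
Now minimize piece count subject to staying optimal: for each k, pieces[k] = 1 + min over i with p[i]+r[k−i]=r[k] of pieces[k−i].
pieces[6] = 3
pieces[7] = 1
pieces[8] = 2
pieces[9] = 2

2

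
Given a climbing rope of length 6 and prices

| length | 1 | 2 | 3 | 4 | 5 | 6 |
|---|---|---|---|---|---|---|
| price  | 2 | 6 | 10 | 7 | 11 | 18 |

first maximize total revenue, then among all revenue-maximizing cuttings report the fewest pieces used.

2

Build r[k] bottom-up: r[k] = max over allowed piece i of (p[i] + r[k−i]).
r[1] = 2
r[2] = 6
r[3] = 10
r[4] = 12  (first piece 1, then r[3]=10)
r[5] = 16  (first piece 2, then r[3]=10)
r[6] = 20  (first piece 3, then r[3]=10)
Maximum revenue is €20.
Now minimize piece count subject to staying optimal: for each k, pieces[k] = 1 + min over i with p[i]+r[k−i]=r[k] of pieces[k−i].
pieces[3] = 1
pieces[4] = 2
pieces[5] = 2
pieces[6] = 2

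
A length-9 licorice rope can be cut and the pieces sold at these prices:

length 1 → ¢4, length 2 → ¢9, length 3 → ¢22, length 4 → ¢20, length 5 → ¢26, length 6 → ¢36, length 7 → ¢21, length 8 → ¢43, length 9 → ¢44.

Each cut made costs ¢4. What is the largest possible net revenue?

58

Build v[k] bottom-up: v[k] = max over allowed piece i of (p[i] + v[k−i]) − 4 per cut.
v[1] = 4
v[2] = max(4+4-4, 9+0) = 9
v[3] = max(4+9-4, 9+4-4, 22+0) = 22
v[4] = max(4+22-4, 9+9-4, 22+4-4, 20+0) = 22
v[5] = max(4+22-4, 9+22-4, 22+9-4, 20+4-4, 26+0) = 27
v[6] = max(4+27-4, 9+22-4, 22+22-4, 20+9-4, 26+4-4, 36+0) = 40
v[7] = max(4+40-4, 9+27-4, 22+22-4, …, 36+4-4, 21+0) = 40
v[8] = max(4+40-4, 9+40-4, 22+27-4, …, 21+4-4, 43+0) = 45
v[9] = max(4+45-4, 9+40-4, 22+40-4, …, 43+4-4, 44+0) = 58
One optimal plan: pieces 3 + 3 + 3 (2 cuts) → ¢66 − ¢8 = ¢58.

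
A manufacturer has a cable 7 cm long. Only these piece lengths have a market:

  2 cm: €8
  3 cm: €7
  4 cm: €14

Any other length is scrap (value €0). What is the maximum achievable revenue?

Build best[k] bottom-up: best[k] = max over allowed piece i of (p[i] + best[k−i]).
best[1] = 0
best[2] = 8
best[3] = max(8+0, 7+0) = 8
best[4] = max(8+8, 7+0, 14+0) = 16
best[5] = max(8+8, 7+8, 14+0) = 16
best[6] = max(8+16, 7+8, 14+8) = 24
best[7] = max(8+16, 7+16, 14+8) = 24
One optimal cutting: pieces 2 + 2 + 2 with 1 cm of scrap → €24.

24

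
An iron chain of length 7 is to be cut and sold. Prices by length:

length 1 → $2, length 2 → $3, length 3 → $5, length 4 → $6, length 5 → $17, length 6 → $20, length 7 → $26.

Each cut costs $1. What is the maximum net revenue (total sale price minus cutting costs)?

26

Build v[k] bottom-up: v[k] = max over allowed piece i of (p[i] + v[k−i]) − 1 per cut.
v[1] = 2
v[2] = 3  (first piece 1, then v[1]=2)
v[3] = 5
v[4] = 6  (first piece 1, then v[3]=5)
v[5] = 17
v[6] = 20
v[7] = 26
Best is to make no cuts and sell whole for $26.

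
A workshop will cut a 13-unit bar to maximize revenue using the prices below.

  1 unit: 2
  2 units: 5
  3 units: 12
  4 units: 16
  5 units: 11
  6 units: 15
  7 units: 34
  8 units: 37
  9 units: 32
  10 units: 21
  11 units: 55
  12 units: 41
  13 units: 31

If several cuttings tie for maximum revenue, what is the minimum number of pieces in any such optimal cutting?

2

Build r[k] bottom-up: r[k] = max over allowed piece i of (p[i] + r[k−i]).
r[1] = 2
r[2] = 5
r[3] = 12
r[4] = 16
r[5] = 18  (first piece 1, then r[4]=16)
r[6] = 24  (first piece 3, then r[3]=12)
r[7] = 34
r[8] = 37
r[9] = 39  (first piece 1, then r[8]=37)
r[10] = 46  (first piece 3, then r[7]=34)
r[11] = 55
r[12] = 57  (first piece 1, then r[11]=55)
r[13] = 60  (first piece 2, then r[11]=55)
Maximum revenue is 60.
Now minimize piece count subject to staying optimal: for each k, pieces[k] = 1 + min over i with p[i]+r[k−i]=r[k] of pieces[k−i].
pieces[10] = 2
pieces[11] = 1
pieces[12] = 2
pieces[13] = 2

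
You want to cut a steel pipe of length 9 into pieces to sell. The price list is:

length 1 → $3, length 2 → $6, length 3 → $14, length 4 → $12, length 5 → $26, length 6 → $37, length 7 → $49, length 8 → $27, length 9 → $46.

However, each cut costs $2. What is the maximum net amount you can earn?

53

Consider every possible first cut. r[k] is the best of p[i]+r[k−i] over all sellable i≤k, charging 2 whenever i<k.
r[1] = 3
r[2] = 6
r[3] = 14
r[4] = 15  (first piece 1, then r[3]=14)
r[5] = 26
r[6] = 37
r[7] = 49
r[8] = 50  (first piece 1, then r[7]=49)
r[9] = 53  (first piece 2, then r[7]=49)
One optimal plan: pieces 7 + 2 (1 cut) → $55 − $2 = $53.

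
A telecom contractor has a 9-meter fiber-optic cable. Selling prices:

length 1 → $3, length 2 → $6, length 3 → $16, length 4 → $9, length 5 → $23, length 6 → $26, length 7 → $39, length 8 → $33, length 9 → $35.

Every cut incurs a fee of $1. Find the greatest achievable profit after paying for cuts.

Let v[k] be the best obtainable value from length k. For each k, try every first piece i and keep the best of price[i] + v[k−i] minus the 1 cut fee when i<k.
v[1] = 3
v[2] = max(3+3-1, 6+0) = 6
v[3] = max(3+6-1, 6+3-1, 16+0) = 16
v[4] = max(3+16-1, 6+6-1, 16+3-1, 9+0) = 18
v[5] = max(3+18-1, 6+16-1, 16+6-1, 9+3-1, 23+0) = 23
v[6] = max(3+23-1, 6+18-1, 16+16-1, 9+6-1, 23+3-1, 26+0) = 31
v[7] = max(3+31-1, 6+23-1, 16+18-1, …, 26+3-1, 39+0) = 39
v[8] = max(3+39-1, 6+31-1, 16+23-1, …, 39+3-1, 33+0) = 41
v[9] = max(3+41-1, 6+39-1, 16+31-1, …, 33+3-1, 35+0) = 46
One optimal plan: pieces 3 + 3 + 3 (2 cuts) → $48 − $2 = $46.

46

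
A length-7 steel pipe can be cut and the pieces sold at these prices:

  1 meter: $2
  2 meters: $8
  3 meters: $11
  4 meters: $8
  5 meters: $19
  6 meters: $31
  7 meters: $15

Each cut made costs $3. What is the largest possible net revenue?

Build net[k] bottom-up: net[k] = max over allowed piece i of (p[i] + net[k−i]) − 3 per cut.
net[1] = 2
net[2] = max(2+2-3, 8+0) = 8
net[3] = max(2+8-3, 8+2-3, 11+0) = 11
net[4] = max(2+11-3, 8+8-3, 11+2-3, 8+0) = 13
net[5] = max(2+13-3, 8+11-3, 11+8-3, 8+2-3, 19+0) = 19
net[6] = max(2+19-3, 8+13-3, 11+11-3, 8+8-3, 19+2-3, 31+0) = 31
net[7] = max(2+31-3, 8+19-3, 11+13-3, …, 31+2-3, 15+0) = 30
One optimal plan: pieces 6 + 1 (1 cut) → $33 − $3 = $30.

30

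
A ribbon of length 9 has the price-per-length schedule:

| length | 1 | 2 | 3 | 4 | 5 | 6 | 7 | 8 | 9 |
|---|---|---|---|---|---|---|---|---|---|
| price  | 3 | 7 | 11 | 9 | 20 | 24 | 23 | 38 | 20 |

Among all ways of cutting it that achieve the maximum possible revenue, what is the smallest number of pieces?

Build r[k] bottom-up: r[k] = max over allowed piece i of (p[i] + r[k−i]).
r[1] = 3
r[2] = max(3+3, 7+0) = 7
r[3] = max(3+7, 7+3, 11+0) = 11
r[4] = max(3+11, 7+7, 11+3, 9+0) = 14
r[5] = max(3+14, 7+11, 11+7, 9+3, 20+0) = 20
r[6] = max(3+20, 7+14, 11+11, 9+7, 20+3, 24+0) = 24
r[7] = max(3+24, 7+20, 11+14, …, 24+3, 23+0) = 27
r[8] = max(3+27, 7+24, 11+20, …, 23+3, 38+0) = 38
r[9] = max(3+38, 7+27, 11+24, …, 38+3, 20+0) = 41
Maximum revenue is ¢41.
Now minimize piece count subject to staying optimal: for each k, pieces[k] = 1 + min over i with p[i]+r[k−i]=r[k] of pieces[k−i].
pieces[6] = 1
pieces[7] = 2
pieces[8] = 1
pieces[9] = 2

2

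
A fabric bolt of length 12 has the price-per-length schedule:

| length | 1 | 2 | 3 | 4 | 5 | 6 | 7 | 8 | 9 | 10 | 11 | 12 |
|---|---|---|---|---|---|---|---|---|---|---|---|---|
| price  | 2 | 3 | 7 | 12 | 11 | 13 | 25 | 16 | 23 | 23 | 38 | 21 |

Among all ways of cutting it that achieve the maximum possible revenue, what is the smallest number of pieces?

2

Consider every possible first cut. r[k] is the best of p[i]+r[k−i] over all sellable i≤k.
r[1] = 2
r[2] = 4  (first piece 1, then r[1]=2)
r[3] = 7
r[4] = 12
r[5] = 14  (first piece 1, then r[4]=12)
r[6] = 16  (first piece 1, then r[5]=14)
r[7] = 25
r[8] = 27  (first piece 1, then r[7]=25)
r[9] = 29  (first piece 1, then r[8]=27)
r[10] = 32  (first piece 3, then r[7]=25)
r[11] = 38
r[12] = 40  (first piece 1, then r[11]=38)
Maximum revenue is $40.
Now minimize piece count subject to staying optimal: for each k, pieces[k] = 1 + min over i with p[i]+r[k−i]=r[k] of pieces[k−i].
pieces[9] = 3
pieces[10] = 2
pieces[11] = 1
pieces[12] = 2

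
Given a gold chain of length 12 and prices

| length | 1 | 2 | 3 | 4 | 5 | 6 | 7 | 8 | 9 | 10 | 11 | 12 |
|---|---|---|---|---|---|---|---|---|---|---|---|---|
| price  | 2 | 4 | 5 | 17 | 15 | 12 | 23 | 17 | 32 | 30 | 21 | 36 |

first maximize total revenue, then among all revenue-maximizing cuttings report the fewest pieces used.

Consider every possible first cut. r[k] is the best of p[i]+r[k−i] over all sellable i≤k.
r[1] = 2
r[2] = 4  (first piece 1, then r[1]=2)
r[3] = 6  (first piece 1, then r[2]=4)
r[4] = 17
r[5] = 19  (first piece 1, then r[4]=17)
r[6] = 21  (first piece 1, then r[5]=19)
r[7] = 23  (first piece 1, then r[6]=21)
r[8] = 34  (first piece 4, then r[4]=17)
r[9] = 36  (first piece 1, then r[8]=34)
r[10] = 38  (first piece 1, then r[9]=36)
r[11] = 40  (first piece 1, then r[10]=38)
r[12] = 51  (first piece 4, then r[8]=34)
Maximum revenue is $51.
Now minimize piece count subject to staying optimal: for each k, pieces[k] = 1 + min over i with p[i]+r[k−i]=r[k] of pieces[k−i].
pieces[9] = 3
pieces[10] = 3
pieces[11] = 2
pieces[12] = 3

3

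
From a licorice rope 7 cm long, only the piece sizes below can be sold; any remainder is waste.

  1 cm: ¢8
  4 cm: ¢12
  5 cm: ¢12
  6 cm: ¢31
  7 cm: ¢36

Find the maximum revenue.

Let f[k] be the best obtainable value from length k. For each k, try every first piece i and keep the best of price[i] + f[k−i].
f[1] = 8
f[2] = 16  (first piece 1, then f[1]=8)
f[3] = 24  (first piece 1, then f[2]=16)
f[4] = max(8+24, 12+0) = 32
f[5] = max(8+32, 12+8, 12+0) = 40
f[6] = max(8+40, 12+16, 12+8, 31+0) = 48
f[7] = max(8+48, 12+24, 12+16, 31+8, 36+0) = 56
One optimal cutting: 1 + 1 + 1 + 1 + 1 + 1 + 1 → ¢56.

56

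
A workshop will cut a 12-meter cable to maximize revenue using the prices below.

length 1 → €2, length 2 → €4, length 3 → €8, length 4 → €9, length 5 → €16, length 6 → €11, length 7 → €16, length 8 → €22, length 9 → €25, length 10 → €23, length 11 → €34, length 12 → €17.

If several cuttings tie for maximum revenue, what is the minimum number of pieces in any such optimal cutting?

2

Consider every possible first cut. r[k] is the best of p[i]+r[k−i] over all sellable i≤k.
r[1] = 2
r[2] = 4  (first piece 1, then r[1]=2)
r[3] = 8
r[4] = 10  (first piece 1, then r[3]=8)
r[5] = 16
r[6] = 18  (first piece 1, then r[5]=16)
r[7] = 20  (first piece 1, then r[6]=18)
r[8] = 24  (first piece 3, then r[5]=16)
r[9] = 26  (first piece 1, then r[8]=24)
r[10] = 32  (first piece 5, then r[5]=16)
r[11] = 34  (first piece 1, then r[10]=32)
r[12] = 36  (first piece 1, then r[11]=34)
Maximum revenue is €36.
Now minimize piece count subject to staying optimal: for each k, pieces[k] = 1 + min over i with p[i]+r[k−i]=r[k] of pieces[k−i].
pieces[9] = 3
pieces[10] = 2
pieces[11] = 1
pieces[12] = 2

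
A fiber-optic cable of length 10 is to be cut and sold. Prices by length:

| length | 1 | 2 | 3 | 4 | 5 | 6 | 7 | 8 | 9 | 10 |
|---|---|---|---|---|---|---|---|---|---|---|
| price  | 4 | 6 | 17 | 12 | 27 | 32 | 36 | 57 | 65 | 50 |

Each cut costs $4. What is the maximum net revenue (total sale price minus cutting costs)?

Build v[k] bottom-up: v[k] = max over allowed piece i of (p[i] + v[k−i]) − 4 per cut.
v[1] = 4
v[2] = 6
v[3] = 17
v[4] = 17  (first piece 1, then v[3]=17)
v[5] = 27
v[6] = 32
v[7] = 36
v[8] = 57
v[9] = 65
v[10] = 65  (first piece 1, then v[9]=65)
One optimal plan: pieces 9 + 1 (1 cut) → $69 − $4 = $65.

65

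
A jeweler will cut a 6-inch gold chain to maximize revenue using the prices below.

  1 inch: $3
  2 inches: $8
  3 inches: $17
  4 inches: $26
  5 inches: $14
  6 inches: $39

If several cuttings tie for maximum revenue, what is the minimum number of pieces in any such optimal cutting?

1

Build r[k] bottom-up: r[k] = max over allowed piece i of (p[i] + r[k−i]).
r[1] = 3
r[2] = max(3+3, 8+0) = 8
r[3] = max(3+8, 8+3, 17+0) = 17
r[4] = max(3+17, 8+8, 17+3, 26+0) = 26
r[5] = max(3+26, 8+17, 17+8, 26+3, 14+0) = 29
r[6] = max(3+29, 8+26, 17+17, 26+8, 14+3, 39+0) = 39
Maximum revenue is $39.
Now minimize piece count subject to staying optimal: for each k, pieces[k] = 1 + min over i with p[i]+r[k−i]=r[k] of pieces[k−i].
pieces[3] = 1
pieces[4] = 1
pieces[5] = 2
pieces[6] = 1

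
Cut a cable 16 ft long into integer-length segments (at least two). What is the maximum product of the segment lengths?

Fill prod[k] for k=2..16: at each k try every first piece i and multiply by the better of (k−i) uncut or prod[k−i].
prod[2] = 1×max(1,0) = 1×1 = 1
prod[3] = max(1×2, 2×1) = 2
prod[4] = max(1×3, 2×2, 3×1) = 4
prod[5] = max(1×4, 2×3, 3×2, 4×1) = 6
prod[6] = max(1×6, 2×4, 3×3, 4×2, 5×1) = 9
prod[7] = max(1×9, 2×6, 3×4, 4×3, 5×2, 6×1) = 12
prod[8] = max(1×12, 2×9, 3×6, …, 6×2, 7×1) = 18
prod[9] = max(1×18, 2×12, 3×9, …, 7×2, 8×1) = 27
prod[10] = max(1×27, 2×18, 3×12, …, 8×2, 9×1) = 36
prod[11] = max(1×36, 2×27, 3×18, …, 9×2, 10×1) = 54
prod[12] = max(1×54, 2×36, 3×27, …, 10×2, 11×1) = 81
prod[13] = max(1×81, 2×54, 3×36, …, 11×2, 12×1) = 108
prod[14] = max(1×108, 2×81, 3×54, …, 12×2, 13×1) = 162
prod[15] = max(1×162, 2×108, 3×81, …, 13×2, 14×1) = 243
prod[16] = max(1×243, 2×162, 3×108, …, 14×2, 15×1) = 324
One optimal split: 3 + 3 + 3 + 3 + 2 + 2; product 3×3×3×3×2×2 = 324.

324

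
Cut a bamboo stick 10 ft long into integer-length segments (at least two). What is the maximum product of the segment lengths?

Let prod[k] be the best product for length k (with at least one cut). For each first piece i, the rest contributes max(k−i, prod[k−i]).
prod[2] = 1×max(1,0) = 1×1 = 1
prod[3] = 1×max(2,1) = 1×2 = 2
prod[4] = 2×max(2,1) = 2×2 = 4
prod[5] = 2×max(3,2) = 2×3 = 6
prod[6] = 3×max(3,2) = 3×3 = 9
prod[7] = 2×max(5,6) = 2×6 = 12
prod[8] = 2×max(6,9) = 2×9 = 18
prod[9] = 3×max(6,9) = 3×9 = 27
prod[10] = 2×max(8,18) = 2×18 = 36
One optimal split: 3 + 3 + 2 + 2; product 3×3×2×2 = 36.

36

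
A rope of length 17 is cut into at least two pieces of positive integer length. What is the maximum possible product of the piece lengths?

486

Define g[k] = max over 1≤i<k of i · max(k−i, g[k−i]); the inner max lets the remainder stay uncut if that's better.
g[2] = 1*max(1,0) = 1*1 = 1
g[3] = max(1*2, 2*1) = 2
g[4] = max(1*3, 2*2, 3*1) = 4
g[5] = max(1*4, 2*3, 3*2, 4*1) = 6
g[6] = max(1*6, 2*4, 3*3, 4*2, 5*1) = 9
g[7] = max(1*9, 2*6, 3*4, 4*3, 5*2, 6*1) = 12
g[8] = max(1*12, 2*9, 3*6, …, 6*2, 7*1) = 18
g[9] = max(1*18, 2*12, 3*9, …, 7*2, 8*1) = 27
g[10] = max(1*27, 2*18, 3*12, …, 8*2, 9*1) = 36
g[11] = max(1*36, 2*27, 3*18, …, 9*2, 10*1) = 54
g[12] = max(1*54, 2*36, 3*27, …, 10*2, 11*1) = 81
g[13] = max(1*81, 2*54, 3*36, …, 11*2, 12*1) = 108
g[14] = max(1*108, 2*81, 3*54, …, 12*2, 13*1) = 162
g[15] = max(1*162, 2*108, 3*81, …, 13*2, 14*1) = 243
g[16] = max(1*243, 2*162, 3*108, …, 14*2, 15*1) = 324
g[17] = max(1*324, 2*243, 3*162, …, 15*2, 16*1) = 486
One optimal split: 3 + 3 + 3 + 3 + 3 + 2; product 3*3*3*3*3*2 = 486.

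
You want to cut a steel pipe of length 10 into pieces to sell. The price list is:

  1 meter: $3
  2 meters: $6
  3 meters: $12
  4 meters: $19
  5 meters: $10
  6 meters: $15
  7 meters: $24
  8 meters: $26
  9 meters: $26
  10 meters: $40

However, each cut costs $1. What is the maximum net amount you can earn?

Consider every possible first cut. v[k] is the best of p[i]+v[k−i] over all sellable i≤k, charging 1 whenever i<k.
v[1] = 3
v[2] = 6
v[3] = 12
v[4] = 19
v[5] = 21  (first piece 1, then v[4]=19)
v[6] = 24  (first piece 2, then v[4]=19)
v[7] = 30  (first piece 3, then v[4]=19)
v[8] = 37  (first piece 4, then v[4]=19)
v[9] = 39  (first piece 1, then v[8]=37)
v[10] = 42  (first piece 2, then v[8]=37)
One optimal plan: pieces 4 + 4 + 2 (2 cuts) → $44 − $2 = $42.

42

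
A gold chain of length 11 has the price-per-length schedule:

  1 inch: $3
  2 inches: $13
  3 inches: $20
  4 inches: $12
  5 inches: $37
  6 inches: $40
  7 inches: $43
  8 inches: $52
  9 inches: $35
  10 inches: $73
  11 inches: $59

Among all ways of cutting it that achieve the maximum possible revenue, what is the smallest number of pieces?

2

Build r[k] bottom-up: r[k] = max over allowed piece i of (p[i] + r[k−i]).
r[1] = 3
r[2] = 13
r[3] = 20
r[4] = 26  (first piece 2, then r[2]=13)
r[5] = 37
r[6] = 40  (first piece 1, then r[5]=37)
r[7] = 50  (first piece 2, then r[5]=37)
r[8] = 57  (first piece 3, then r[5]=37)
r[9] = 63  (first piece 2, then r[7]=50)
r[10] = 74  (first piece 5, then r[5]=37)
r[11] = 77  (first piece 1, then r[10]=74)
Maximum revenue is $77.
Now minimize piece count subject to staying optimal: for each k, pieces[k] = 1 + min over i with p[i]+r[k−i]=r[k] of pieces[k−i].
pieces[8] = 2
pieces[9] = 3
pieces[10] = 2
pieces[11] = 2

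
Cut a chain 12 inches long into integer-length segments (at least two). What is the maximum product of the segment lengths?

81

Let prod[k] be the best product for length k (with at least one cut). For each first piece i, the rest contributes max(k−i, prod[k−i]).
Small cases: prod[2]=1, prod[3]=2, prod[4]=4, prod[5]=6, prod[6]=9.
prod[7] = 2·max(5,6) = 2·6 = 12
prod[8] = 2·max(6,9) = 2·9 = 18
prod[9] = 3·max(6,9) = 3·9 = 27
prod[10] = 2·max(8,18) = 2·18 = 36
prod[11] = 2·max(9,27) = 2·27 = 54
prod[12] = 3·max(9,27) = 3·27 = 81
One optimal split: 3 + 3 + 3 + 3; product 3·3·3·3 = 81.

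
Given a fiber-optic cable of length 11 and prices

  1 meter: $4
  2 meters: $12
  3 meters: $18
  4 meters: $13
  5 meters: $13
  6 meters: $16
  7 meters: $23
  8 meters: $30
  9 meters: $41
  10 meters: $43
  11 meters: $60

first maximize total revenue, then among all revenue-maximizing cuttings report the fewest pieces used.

4

Let r[k] be the best obtainable value from length k. For each k, try every first piece i and keep the best of price[i] + r[k−i].
r[1] = 4
r[2] = 12
r[3] = 18
r[4] = 24  (first piece 2, then r[2]=12)
r[5] = 30  (first piece 2, then r[3]=18)
r[6] = 36  (first piece 2, then r[4]=24)
r[7] = 42  (first piece 2, then r[5]=30)
r[8] = 48  (first piece 2, then r[6]=36)
r[9] = 54  (first piece 2, then r[7]=42)
r[10] = 60  (first piece 2, then r[8]=48)
r[11] = 66  (first piece 2, then r[9]=54)
Maximum revenue is $66.
Now minimize piece count subject to staying optimal: for each k, pieces[k] = 1 + min over i with p[i]+r[k−i]=r[k] of pieces[k−i].
pieces[8] = 3
pieces[9] = 3
pieces[10] = 4
pieces[11] = 4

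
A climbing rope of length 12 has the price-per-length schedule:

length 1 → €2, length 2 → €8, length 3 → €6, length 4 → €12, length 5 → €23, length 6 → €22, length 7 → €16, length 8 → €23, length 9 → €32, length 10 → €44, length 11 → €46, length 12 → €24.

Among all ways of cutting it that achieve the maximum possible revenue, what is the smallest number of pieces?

3

Let r[k] be the best obtainable value from length k. For each k, try every first piece i and keep the best of price[i] + r[k−i].
r[1] = 2
r[2] = 8
r[3] = 10  (first piece 1, then r[2]=8)
r[4] = 16  (first piece 2, then r[2]=8)
r[5] = 23
r[6] = 25  (first piece 1, then r[5]=23)
r[7] = 31  (first piece 2, then r[5]=23)
r[8] = 33  (first piece 1, then r[7]=31)
r[9] = 39  (first piece 2, then r[7]=31)
r[10] = 46  (first piece 5, then r[5]=23)
r[11] = 48  (first piece 1, then r[10]=46)
r[12] = 54  (first piece 2, then r[10]=46)
Maximum revenue is €54.
Now minimize piece count subject to staying optimal: for each k, pieces[k] = 1 + min over i with p[i]+r[k−i]=r[k] of pieces[k−i].
pieces[9] = 3
pieces[10] = 2
pieces[11] = 3
pieces[12] = 3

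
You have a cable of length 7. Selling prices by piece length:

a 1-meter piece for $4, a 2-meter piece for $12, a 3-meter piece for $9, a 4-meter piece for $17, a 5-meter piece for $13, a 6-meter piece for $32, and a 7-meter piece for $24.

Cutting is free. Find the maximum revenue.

Let v[k] be the best obtainable value from length k. For each k, try every first piece i and keep the best of price[i] + v[k−i].
v[1] = 4
v[2] = max(4+4, 12+0) = 12
v[3] = max(4+12, 12+4, 9+0) = 16
v[4] = max(4+16, 12+12, 9+4, 17+0) = 24
v[5] = max(4+24, 12+16, 9+12, 17+4, 13+0) = 28
v[6] = max(4+28, 12+24, 9+16, 17+12, 13+4, 32+0) = 36
v[7] = max(4+36, 12+28, 9+24, …, 32+4, 24+0) = 40
One optimal cutting: 2 + 2 + 2 + 1 → $12 + $12 + $12 + $4 = $40.

40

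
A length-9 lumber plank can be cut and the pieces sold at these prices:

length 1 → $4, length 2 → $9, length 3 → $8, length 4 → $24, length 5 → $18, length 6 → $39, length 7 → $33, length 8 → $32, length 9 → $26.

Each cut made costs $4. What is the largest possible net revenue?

44

Build r[k] bottom-up: r[k] = max over allowed piece i of (p[i] + r[k−i]) − 4 per cut.
r[1] = 4
r[2] = max(4+4-4, 9+0) = 9
r[3] = max(4+9-4, 9+4-4, 8+0) = 9
r[4] = max(4+9-4, 9+9-4, 8+4-4, 24+0) = 24
r[5] = max(4+24-4, 9+9-4, 8+9-4, 24+4-4, 18+0) = 24
r[6] = max(4+24-4, 9+24-4, 8+9-4, 24+9-4, 18+4-4, 39+0) = 39
r[7] = max(4+39-4, 9+24-4, 8+24-4, …, 39+4-4, 33+0) = 39
r[8] = max(4+39-4, 9+39-4, 8+24-4, …, 33+4-4, 32+0) = 44
r[9] = max(4+44-4, 9+39-4, 8+39-4, …, 32+4-4, 26+0) = 44
One optimal plan: pieces 6 + 2 + 1 (2 cuts) → $52 − $8 = $44.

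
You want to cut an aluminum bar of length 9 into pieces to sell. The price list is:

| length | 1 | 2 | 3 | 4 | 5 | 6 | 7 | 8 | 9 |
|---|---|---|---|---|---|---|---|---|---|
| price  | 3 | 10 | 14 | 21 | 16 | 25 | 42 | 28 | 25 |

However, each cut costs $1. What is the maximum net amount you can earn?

51

Consider every possible first cut. r[k] is the best of p[i]+r[k−i] over all sellable i≤k, charging 1 whenever i<k.
r[1] = 3
r[2] = max(3+3-1, 10+0) = 10
r[3] = max(3+10-1, 10+3-1, 14+0) = 14
r[4] = max(3+14-1, 10+10-1, 14+3-1, 21+0) = 21
r[5] = max(3+21-1, 10+14-1, 14+10-1, 21+3-1, 16+0) = 23
r[6] = max(3+23-1, 10+21-1, 14+14-1, 21+10-1, 16+3-1, 25+0) = 30
r[7] = max(3+30-1, 10+23-1, 14+21-1, …, 25+3-1, 42+0) = 42
r[8] = max(3+42-1, 10+30-1, 14+23-1, …, 42+3-1, 28+0) = 44
r[9] = max(3+44-1, 10+42-1, 14+30-1, …, 28+3-1, 25+0) = 51
One optimal plan: pieces 7 + 2 (1 cut) → $52 − $1 = $51.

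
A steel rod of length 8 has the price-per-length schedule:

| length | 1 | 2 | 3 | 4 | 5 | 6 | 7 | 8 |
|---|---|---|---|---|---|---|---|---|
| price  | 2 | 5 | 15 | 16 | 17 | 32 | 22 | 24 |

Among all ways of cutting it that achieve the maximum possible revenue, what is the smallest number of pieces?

Let r[k] be the best obtainable value from length k. For each k, try every first piece i and keep the best of price[i] + r[k−i].
r[1] = 2
r[2] = max(2+2, 5+0) = 5
r[3] = max(2+5, 5+2, 15+0) = 15
r[4] = max(2+15, 5+5, 15+2, 16+0) = 17
r[5] = max(2+17, 5+15, 15+5, 16+2, 17+0) = 20
r[6] = max(2+20, 5+17, 15+15, 16+5, 17+2, 32+0) = 32
r[7] = max(2+32, 5+20, 15+17, …, 32+2, 22+0) = 34
r[8] = max(2+34, 5+32, 15+20, …, 22+2, 24+0) = 37
Maximum revenue is $37.
Now minimize piece count subject to staying optimal: for each k, pieces[k] = 1 + min over i with p[i]+r[k−i]=r[k] of pieces[k−i].
pieces[5] = 2
pieces[6] = 1
pieces[7] = 2
pieces[8] = 2

2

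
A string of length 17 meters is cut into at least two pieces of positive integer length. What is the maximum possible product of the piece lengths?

Let P[k] be the best product for length k (with at least one cut). For each first piece i, the rest contributes max(k−i, P[k−i]).
P[2] = 1×max(1,0) = 1×1 = 1
P[3] = max(1×2, 2×1) = 2
P[4] = max(1×3, 2×2, 3×1) = 4
P[5] = max(1×4, 2×3, 3×2, 4×1) = 6
P[6] = max(1×6, 2×4, 3×3, 4×2, 5×1) = 9
P[7] = max(1×9, 2×6, 3×4, 4×3, 5×2, 6×1) = 12
P[8] = max(1×12, 2×9, 3×6, …, 6×2, 7×1) = 18
P[9] = max(1×18, 2×12, 3×9, …, 7×2, 8×1) = 27
P[10] = max(1×27, 2×18, 3×12, …, 8×2, 9×1) = 36
P[11] = max(1×36, 2×27, 3×18, …, 9×2, 10×1) = 54
P[12] = max(1×54, 2×36, 3×27, …, 10×2, 11×1) = 81
P[13] = max(1×81, 2×54, 3×36, …, 11×2, 12×1) = 108
P[14] = max(1×108, 2×81, 3×54, …, 12×2, 13×1) = 162
P[15] = max(1×162, 2×108, 3×81, …, 13×2, 14×1) = 243
P[16] = max(1×243, 2×162, 3×108, …, 14×2, 15×1) = 324
P[17] = max(1×324, 2×243, 3×162, …, 15×2, 16×1) = 486
One optimal split: 3 + 3 + 3 + 3 + 3 + 2; product 3×3×3×3×3×2 = 486.

486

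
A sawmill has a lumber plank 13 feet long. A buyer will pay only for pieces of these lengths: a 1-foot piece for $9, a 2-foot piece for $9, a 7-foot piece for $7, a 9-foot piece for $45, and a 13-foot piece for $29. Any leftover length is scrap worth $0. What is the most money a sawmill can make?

117

Consider every possible first cut. best[k] is the best of p[i]+best[k−i] over all sellable i≤k.
best[1] = 9
best[2] = max(9+9, 9+0) = 18
best[3] = max(9+18, 9+9) = 27
best[4] = max(9+27, 9+18) = 36
best[5] = max(9+36, 9+27) = 45
best[6] = max(9+45, 9+36) = 54
best[7] = max(9+54, 9+45, 7+0) = 63
best[8] = max(9+63, 9+54, 7+9) = 72
best[9] = max(9+72, 9+63, 7+18, 45+0) = 81
best[10] = max(9+81, 9+72, 7+27, 45+9) = 90
best[11] = max(9+90, 9+81, 7+36, 45+18) = 99
best[12] = max(9+99, 9+90, 7+45, 45+27) = 108
best[13] = max(9+108, 9+99, 7+54, 45+36, 29+0) = 117
One optimal cutting: 1 + 1 + 1 + 1 + 1 + 1 + 1 + 1 + 1 + 1 + 1 + 1 + 1 → $117.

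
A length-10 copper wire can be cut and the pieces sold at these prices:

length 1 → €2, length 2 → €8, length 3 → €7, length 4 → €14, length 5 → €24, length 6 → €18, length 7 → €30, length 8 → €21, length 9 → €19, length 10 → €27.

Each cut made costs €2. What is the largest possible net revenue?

Build net[k] bottom-up: net[k] = max over allowed piece i of (p[i] + net[k−i]) − 2 per cut.
net[1] = 2
net[2] = max(2+2-2, 8+0) = 8
net[3] = max(2+8-2, 8+2-2, 7+0) = 8
net[4] = max(2+8-2, 8+8-2, 7+2-2, 14+0) = 14
net[5] = max(2+14-2, 8+8-2, 7+8-2, 14+2-2, 24+0) = 24
net[6] = max(2+24-2, 8+14-2, 7+8-2, 14+8-2, 24+2-2, 18+0) = 24
net[7] = max(2+24-2, 8+24-2, 7+14-2, …, 18+2-2, 30+0) = 30
net[8] = max(2+30-2, 8+24-2, 7+24-2, …, 30+2-2, 21+0) = 30
net[9] = max(2+30-2, 8+30-2, 7+24-2, …, 21+2-2, 19+0) = 36
net[10] = max(2+36-2, 8+30-2, 7+30-2, …, 19+2-2, 27+0) = 46
One optimal plan: pieces 5 + 5 (1 cut) → €48 − €2 = €46.

46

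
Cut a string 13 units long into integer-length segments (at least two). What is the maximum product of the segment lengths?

Let m[k] be the best product for length k (with at least one cut). For each first piece i, the rest contributes max(k−i, m[k−i]).
m[2] = 1×max(1,0) = 1×1 = 1
m[3] = 1×max(2,1) = 1×2 = 2
m[4] = 2×max(2,1) = 2×2 = 4
m[5] = 2×max(3,2) = 2×3 = 6
m[6] = 3×max(3,2) = 3×3 = 9
m[7] = 2×max(5,6) = 2×6 = 12
m[8] = 2×max(6,9) = 2×9 = 18
m[9] = 3×max(6,9) = 3×9 = 27
m[10] = 2×max(8,18) = 2×18 = 36
m[11] = 2×max(9,27) = 2×27 = 54
m[12] = 3×max(9,27) = 3×27 = 81
m[13] = 2×max(11,54) = 2×54 = 108
One optimal split: 3 + 3 + 3 + 2 + 2; product 3×3×3×2×2 = 108.

108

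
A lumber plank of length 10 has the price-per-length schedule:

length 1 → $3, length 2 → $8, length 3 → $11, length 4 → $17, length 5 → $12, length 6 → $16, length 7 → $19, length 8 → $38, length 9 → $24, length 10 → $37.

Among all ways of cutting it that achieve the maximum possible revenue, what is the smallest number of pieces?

2

Consider every possible first cut. r[k] is the best of p[i]+r[k−i] over all sellable i≤k.
r[1] = 3
r[2] = 8
r[3] = 11  (first piece 1, then r[2]=8)
r[4] = 17
r[5] = 20  (first piece 1, then r[4]=17)
r[6] = 25  (first piece 2, then r[4]=17)
r[7] = 28  (first piece 1, then r[6]=25)
r[8] = 38
r[9] = 41  (first piece 1, then r[8]=38)
r[10] = 46  (first piece 2, then r[8]=38)
Maximum revenue is $46.
Now minimize piece count subject to staying optimal: for each k, pieces[k] = 1 + min over i with p[i]+r[k−i]=r[k] of pieces[k−i].
pieces[7] = 2
pieces[8] = 1
pieces[9] = 2
pieces[10] = 2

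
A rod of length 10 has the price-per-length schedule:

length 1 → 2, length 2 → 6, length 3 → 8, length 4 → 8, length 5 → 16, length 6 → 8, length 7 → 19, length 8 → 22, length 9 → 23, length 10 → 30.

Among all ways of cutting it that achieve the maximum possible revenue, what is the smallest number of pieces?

2

Let r[k] be the best obtainable value from length k. For each k, try every first piece i and keep the best of price[i] + r[k−i].
r[1] = 2
r[2] = max(2+2, 6+0) = 6
r[3] = max(2+6, 6+2, 8+0) = 8
r[4] = max(2+8, 6+6, 8+2, 8+0) = 12
r[5] = max(2+12, 6+8, 8+6, 8+2, 16+0) = 16
r[6] = max(2+16, 6+12, 8+8, 8+6, 16+2, 8+0) = 18
r[7] = max(2+18, 6+16, 8+12, …, 8+2, 19+0) = 22
r[8] = max(2+22, 6+18, 8+16, …, 19+2, 22+0) = 24
r[9] = max(2+24, 6+22, 8+18, …, 22+2, 23+0) = 28
r[10] = max(2+28, 6+24, 8+22, …, 23+2, 30+0) = 32
Maximum revenue is 32.
Now minimize piece count subject to staying optimal: for each k, pieces[k] = 1 + min over i with p[i]+r[k−i]=r[k] of pieces[k−i].
pieces[7] = 2
pieces[8] = 2
pieces[9] = 3
pieces[10] = 2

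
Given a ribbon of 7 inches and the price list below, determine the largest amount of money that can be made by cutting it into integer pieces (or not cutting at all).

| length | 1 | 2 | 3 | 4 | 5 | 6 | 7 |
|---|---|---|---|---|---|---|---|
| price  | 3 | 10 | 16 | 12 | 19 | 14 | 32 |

36

Let v[k] be the best obtainable value from length k. For each k, try every first piece i and keep the best of price[i] + v[k−i].
v[1] = 3
v[2] = 10
v[3] = 16
v[4] = 20  (first piece 2, then v[2]=10)
v[5] = 26  (first piece 2, then v[3]=16)
v[6] = 32  (first piece 3, then v[3]=16)
v[7] = 36  (first piece 2, then v[5]=26)
One optimal cutting: 3 + 2 + 2 → ¢16 + ¢10 + ¢10 = ¢36.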